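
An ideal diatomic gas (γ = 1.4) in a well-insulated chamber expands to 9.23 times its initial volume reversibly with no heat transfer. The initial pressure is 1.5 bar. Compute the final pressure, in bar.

Adiabatic: P₁V₁^γ = P₂V₂^γ ⇒ P₂ = P₁ (V₁/V₂)^γ.
P₂ = 1.5 × (1/9.23)^(1.4) = 0.0668 bar.

P₂ ≈ 0.0668 bar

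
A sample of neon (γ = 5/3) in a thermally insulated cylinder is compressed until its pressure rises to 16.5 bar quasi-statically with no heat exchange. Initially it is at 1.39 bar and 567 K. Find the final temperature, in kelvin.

T₂ ≈ 1530 K

Along an adiabat T P^((1−γ)/γ) is constant, so T₂ = T₁ (P₂/P₁)^((γ−1)/γ).
T₂ = 567 × (16.5/1.39)^(2/5) = 1525 K.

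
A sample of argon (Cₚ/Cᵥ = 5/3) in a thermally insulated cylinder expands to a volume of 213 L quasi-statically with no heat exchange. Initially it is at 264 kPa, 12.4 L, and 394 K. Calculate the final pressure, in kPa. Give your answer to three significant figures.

P₂ ≈ 2.31 kPa

Since PV^γ is constant along a reversible adiabat, P₂ = P₁ (V₁/V₂)^γ.
P₂ = 264 × (12.4/213)^(5/3) = 2.309 kPa.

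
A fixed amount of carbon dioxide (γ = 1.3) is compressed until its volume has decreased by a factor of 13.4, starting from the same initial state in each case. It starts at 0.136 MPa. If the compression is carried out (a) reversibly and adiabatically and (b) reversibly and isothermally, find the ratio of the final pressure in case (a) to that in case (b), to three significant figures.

P_adiabatic / P_isothermal ≈ 2.18

Isothermal: P_b = P₁(V₁/V₂) = 0.136×13.4.
Adiabatic: P_a = P₁(V₁/V₂)^γ = 0.136×13.4^(1.3).
P_a/P_b = (V₁/V₂)^(γ−1) = 13.4^(0.3) = 2.178.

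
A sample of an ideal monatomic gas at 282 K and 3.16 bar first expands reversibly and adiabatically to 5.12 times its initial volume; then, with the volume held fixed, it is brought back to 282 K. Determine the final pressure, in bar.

For a monatomic ideal gas γ = 5/3.
Adiabatic step (PV^γ = const): P₂ = 3.16×(1/5.12)^(5/3) = 0.2078 bar; T₂ = 282×(1/5.12)^(2/3) = 94.93 K.
Isochoric: P₃ = P₂(T₃/T₂) = 0.2078 × (282/94.93) = 0.6172 bar.

P₃ ≈ 0.617 bar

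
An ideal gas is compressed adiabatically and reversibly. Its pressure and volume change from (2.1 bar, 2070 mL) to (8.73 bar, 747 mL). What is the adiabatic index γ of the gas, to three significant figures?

PV^γ = const ⇒ γ = ln(P₂/P₁) / ln(V₁/V₂).
γ = ln(8.73/2.1) / ln(2070/747) = 1.398.

γ ≈ 1.40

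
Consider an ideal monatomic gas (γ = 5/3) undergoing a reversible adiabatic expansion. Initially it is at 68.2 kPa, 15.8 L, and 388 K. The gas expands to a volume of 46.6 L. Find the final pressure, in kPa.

Since PV^γ is constant along a reversible adiabat, P₂ = P₁ (V₁/V₂)^γ.
P₂ = 68.2 × (15.8/46.6)^(5/3) = 11.24 kPa.

P₂ ≈ 11.2 kPa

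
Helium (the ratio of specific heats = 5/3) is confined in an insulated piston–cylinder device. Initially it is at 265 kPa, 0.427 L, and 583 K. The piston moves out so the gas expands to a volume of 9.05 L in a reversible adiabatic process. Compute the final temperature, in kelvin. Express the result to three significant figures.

T₂ ≈ 76.1 K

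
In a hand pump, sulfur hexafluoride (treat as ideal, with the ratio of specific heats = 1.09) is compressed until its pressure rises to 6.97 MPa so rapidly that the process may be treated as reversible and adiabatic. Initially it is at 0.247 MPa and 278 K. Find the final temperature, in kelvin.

T₂ ≈ 366 K

Adiabatic: T₂/T₁ = (P₂/P₁)^((γ−1)/γ).
T₂ = 278 × (6.97/0.247)^(0.0826) = 366.3 K.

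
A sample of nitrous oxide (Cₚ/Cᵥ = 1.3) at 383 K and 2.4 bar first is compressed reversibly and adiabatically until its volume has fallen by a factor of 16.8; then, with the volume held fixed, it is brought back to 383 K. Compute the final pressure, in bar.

P₃ ≈ 40.3 bar

Adiabatic step (PV^γ = const): P₂ = 2.4×16.8^(1.3) = 94 bar; T₂ = 383×16.8^(0.3) = 892.9 K.
Isochoric: P₃ = P₂(T₃/T₂) = 94 × (383/892.9) = 40.32 bar.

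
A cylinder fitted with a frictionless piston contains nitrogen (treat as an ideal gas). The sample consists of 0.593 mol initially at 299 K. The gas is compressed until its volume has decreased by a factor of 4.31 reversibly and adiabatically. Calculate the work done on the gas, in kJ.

For a reversible adiabat TV^(γ−1) is constant, so T₂ = T₁ (V₁/V₂)^(γ−1).
γ = 7/5 for a diatomic ideal gas, so γ−1 = 2/5.
T₂ = 299 × 4.31^(2/5) = 536.4 K.
Q = 0, so ΔU = W_on_gas = nCᵥΔT with Cᵥ = R/(γ−1) = 20.79 J/(mol·K).
ΔU = 0.593 × 20.79 × (536.4 − 299) = 2926 J.

W ≈ 2.93 kJ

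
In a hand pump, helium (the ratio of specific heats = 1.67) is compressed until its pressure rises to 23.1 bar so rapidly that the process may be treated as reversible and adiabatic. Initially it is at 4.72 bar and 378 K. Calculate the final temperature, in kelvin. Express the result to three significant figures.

Along an adiabat T P^((1−γ)/γ) is constant, so T₂ = T₁ (P₂/P₁)^((γ−1)/γ).
T₂ = 378 × (23.1/4.72)^(0.401) = 714.8 K.

T₂ ≈ 715 K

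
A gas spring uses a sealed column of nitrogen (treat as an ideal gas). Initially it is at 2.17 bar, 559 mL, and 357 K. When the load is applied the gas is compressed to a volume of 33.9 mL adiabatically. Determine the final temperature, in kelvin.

T₂ ≈ 1100 K

For a reversible adiabat TV^(γ−1) is constant, so T₂ = T₁ (V₁/V₂)^(γ−1).
γ = 7/5 for a diatomic ideal gas.
T₂ = 357 × (559/33.9)^(2/5) = 1095 K.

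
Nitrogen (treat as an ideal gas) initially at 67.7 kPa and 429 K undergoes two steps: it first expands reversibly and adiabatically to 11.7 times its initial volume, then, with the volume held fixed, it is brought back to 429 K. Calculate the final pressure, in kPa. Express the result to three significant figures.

For a diatomic ideal gas γ = 7/5.
Adiabatic step (PV^γ = const): P₂ = 67.7×(1/11.7)^(7/5) = 2.163 kPa; T₂ = 429×(1/11.7)^(2/5) = 160.4 K.
Isochoric: P₃ = P₂(T₃/T₂) = 2.163 × (429/160.4) = 5.786 kPa.

P₃ ≈ 5.79 kPa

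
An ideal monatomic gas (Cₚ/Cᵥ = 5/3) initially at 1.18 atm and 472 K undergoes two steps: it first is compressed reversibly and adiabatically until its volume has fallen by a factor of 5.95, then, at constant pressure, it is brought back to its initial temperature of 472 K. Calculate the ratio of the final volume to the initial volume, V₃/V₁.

V₃/V₁ ≈ 0.0512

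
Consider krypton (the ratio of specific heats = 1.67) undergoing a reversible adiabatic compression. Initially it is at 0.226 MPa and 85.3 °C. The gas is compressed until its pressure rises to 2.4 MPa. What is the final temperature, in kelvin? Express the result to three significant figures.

T₂ ≈ 925 K

Along an adiabat T P^((1−γ)/γ) is constant, so T₂ = T₁ (P₂/P₁)^((γ−1)/γ).
T₁ = 85.3 °C = 358.4 K.
T₂ = 358.4 × (2.4/0.226)^(0.401) = 924.9 K.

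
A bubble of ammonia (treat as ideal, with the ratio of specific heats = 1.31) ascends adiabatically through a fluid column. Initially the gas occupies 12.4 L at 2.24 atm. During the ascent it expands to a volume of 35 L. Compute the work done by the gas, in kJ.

W ≈ 2.50 kJ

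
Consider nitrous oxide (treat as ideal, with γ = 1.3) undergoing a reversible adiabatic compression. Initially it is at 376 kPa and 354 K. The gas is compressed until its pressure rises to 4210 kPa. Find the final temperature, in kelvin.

T₂ ≈ 618 K

Adiabatic: T₂/T₁ = (P₂/P₁)^((γ−1)/γ).
T₂ = 354 × (4210/376)^(0.231) = 618.2 K.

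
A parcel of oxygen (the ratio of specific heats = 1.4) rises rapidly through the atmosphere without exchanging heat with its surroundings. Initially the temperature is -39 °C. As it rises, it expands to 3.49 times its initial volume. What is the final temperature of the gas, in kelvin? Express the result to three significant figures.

T₂ ≈ 142 K

Adiabatic: T₁V₁^(γ−1) = T₂V₂^(γ−1) ⇒ T₂ = T₁ (V₁/V₂)^(γ−1).
T₁ = -39 °C = 234.1 K.
T₂ = 234.1 × (1/3.49)^(0.4) = 142 K.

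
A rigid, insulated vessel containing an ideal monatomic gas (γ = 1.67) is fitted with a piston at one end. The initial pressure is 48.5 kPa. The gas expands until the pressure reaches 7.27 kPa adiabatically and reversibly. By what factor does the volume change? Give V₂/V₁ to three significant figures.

V₂/V₁ ≈ 3.12

From PV^γ = const, V₂/V₁ = (P₁/P₂)^(1/γ).
V₂/V₁ = (48.5/7.27)^(0.599) = 3.116.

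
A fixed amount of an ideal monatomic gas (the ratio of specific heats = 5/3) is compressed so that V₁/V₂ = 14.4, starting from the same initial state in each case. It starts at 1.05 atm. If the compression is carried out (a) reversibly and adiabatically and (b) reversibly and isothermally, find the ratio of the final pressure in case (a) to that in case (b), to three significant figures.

P_adiabatic / P_isothermal ≈ 5.92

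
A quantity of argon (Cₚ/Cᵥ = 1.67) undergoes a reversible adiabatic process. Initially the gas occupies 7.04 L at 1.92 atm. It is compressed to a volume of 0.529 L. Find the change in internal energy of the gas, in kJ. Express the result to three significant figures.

P₂ = P₁(V₁/V₂)^γ = 1.92×(7.04/0.529)^(1.67) = 144.7 atm.
For a reversible adiabat, W_by_gas = (P₁V₁ − P₂V₂)/(γ−1).
W_by = (194500×0.00704 − 1.467×10^7×0.000529) / (0.67) = -9535 J.
Q = 0 ⇒ ΔU = −W_by = 9535 J.

ΔU ≈ 9.53 kJ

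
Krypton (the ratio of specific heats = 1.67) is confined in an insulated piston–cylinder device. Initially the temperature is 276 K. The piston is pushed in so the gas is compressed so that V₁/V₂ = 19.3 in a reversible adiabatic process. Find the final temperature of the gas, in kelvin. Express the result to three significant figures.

For a reversible adiabat TV^(γ−1) is constant, so T₂ = T₁ (V₁/V₂)^(γ−1).
T₂ = 276 × 19.3^(0.67) = 2006 K.

T₂ ≈ 2010 K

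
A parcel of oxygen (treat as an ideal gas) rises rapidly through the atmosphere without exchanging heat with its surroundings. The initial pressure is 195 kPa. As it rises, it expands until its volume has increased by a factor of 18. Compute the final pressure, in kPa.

P₂ ≈ 3.41 kPa

Since PV^γ is constant along a reversible adiabat, P₂ = P₁ (V₁/V₂)^γ.
For a diatomic ideal gas γ = 7/5.
P₂ = 195 × (1/18)^(7/5) = 3.409 kPa.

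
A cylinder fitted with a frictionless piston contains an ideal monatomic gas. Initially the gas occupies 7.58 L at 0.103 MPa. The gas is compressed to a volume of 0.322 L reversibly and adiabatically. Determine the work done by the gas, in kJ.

W ≈ -8.45 kJ

γ = 5/3 for a monatomic ideal gas.
P₂ = P₁(V₁/V₂)^γ = 0.103×(7.58/0.322)^(5/3) = 19.92 MPa.
For a reversible adiabat, W_by_gas = (P₁V₁ − P₂V₂)/(γ−1).
W_by = (103000×0.00758 − 1.992×10^7×0.000322) / (2/3) = -8448 J.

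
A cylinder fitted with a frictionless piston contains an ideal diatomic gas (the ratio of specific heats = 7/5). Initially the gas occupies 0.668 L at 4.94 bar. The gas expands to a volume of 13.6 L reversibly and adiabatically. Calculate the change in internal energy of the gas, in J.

ΔU ≈ -578 J

P₂ = P₁(V₁/V₂)^γ = 4.94×(0.668/13.6)^(7/5) = 0.07269 bar.
For a reversible adiabat, W_by_gas = (P₁V₁ − P₂V₂)/(γ−1).
W_by = (494000×0.000668 − 7269×0.0136) / (2/5) = 577.8 J.
Q = 0 ⇒ ΔU = −W_by = -577.8 J.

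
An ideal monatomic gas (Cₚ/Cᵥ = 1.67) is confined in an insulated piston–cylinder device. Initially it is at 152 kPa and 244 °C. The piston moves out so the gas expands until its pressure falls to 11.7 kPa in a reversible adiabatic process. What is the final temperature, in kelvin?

T₂ ≈ 185 K

Along an adiabat T P^((1−γ)/γ) is constant, so T₂ = T₁ (P₂/P₁)^((γ−1)/γ).
T₁ = 244 °C = 517.1 K.
T₂ = 517.1 × (11.7/152)^(0.401) = 184.9 K.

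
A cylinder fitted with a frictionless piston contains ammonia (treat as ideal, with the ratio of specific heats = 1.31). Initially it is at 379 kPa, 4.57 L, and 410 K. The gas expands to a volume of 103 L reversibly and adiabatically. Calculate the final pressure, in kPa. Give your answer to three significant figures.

Since PV^γ is constant along a reversible adiabat, P₂ = P₁ (V₁/V₂)^γ.
P₂ = 379 × (4.57/103)^(1.31) = 6.402 kPa.

P₂ ≈ 6.40 kPa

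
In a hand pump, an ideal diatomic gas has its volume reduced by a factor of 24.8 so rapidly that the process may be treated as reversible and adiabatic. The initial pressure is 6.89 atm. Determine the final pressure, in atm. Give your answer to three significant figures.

P₂ ≈ 617 atm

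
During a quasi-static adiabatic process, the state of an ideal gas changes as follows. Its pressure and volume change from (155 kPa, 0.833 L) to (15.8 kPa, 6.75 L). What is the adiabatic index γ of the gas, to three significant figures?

γ ≈ 1.09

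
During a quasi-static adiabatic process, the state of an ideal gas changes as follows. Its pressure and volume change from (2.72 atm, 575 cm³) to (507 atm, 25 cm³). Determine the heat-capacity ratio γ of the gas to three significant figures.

PV^γ = const ⇒ γ = ln(P₂/P₁) / ln(V₁/V₂).
γ = ln(507/2.72) / ln(575/25) = 1.667.

γ ≈ 1.67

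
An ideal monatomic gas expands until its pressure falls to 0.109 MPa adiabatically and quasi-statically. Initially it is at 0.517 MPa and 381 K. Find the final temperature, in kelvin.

Adiabatic: T₂/T₁ = (P₂/P₁)^((γ−1)/γ).
For a monatomic ideal gas γ = 5/3, so (γ−1)/γ = 2/5.
T₂ = 381 × (0.109/0.517)^(2/5) = 204.4 K.

T₂ ≈ 204 K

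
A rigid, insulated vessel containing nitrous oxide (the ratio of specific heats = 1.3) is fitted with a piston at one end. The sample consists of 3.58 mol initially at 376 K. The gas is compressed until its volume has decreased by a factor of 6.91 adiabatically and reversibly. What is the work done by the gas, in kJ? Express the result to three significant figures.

W ≈ -29.3 kJ

For a reversible adiabat TV^(γ−1) is constant, so T₂ = T₁ (V₁/V₂)^(γ−1).
T₂ = 376 × 6.91^(0.3) = 671.5 K.
Q = 0, so ΔU = W_on_gas = nCᵥΔT with Cᵥ = R/(γ−1) = 27.71 J/(mol·K).
ΔU = 3.58 × 27.71 × (671.5 − 376) = 29320 J.
Work done by the gas = −ΔU = -29320 J.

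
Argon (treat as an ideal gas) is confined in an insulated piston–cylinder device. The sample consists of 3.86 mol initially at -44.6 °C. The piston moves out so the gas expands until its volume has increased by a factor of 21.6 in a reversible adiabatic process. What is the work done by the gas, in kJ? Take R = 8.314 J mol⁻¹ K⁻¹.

W ≈ 9.58 kJ

For a reversible adiabat TV^(γ−1) is constant, so T₂ = T₁ (V₁/V₂)^(γ−1).
γ = 5/3 for a monatomic ideal gas, so γ−1 = 2/3.
T₁ = -44.6 °C = 228.5 K.
T₂ = 228.5 × (1/21.6)^(2/3) = 29.47 K.
Q = 0, so ΔU = W_on_gas = nCᵥΔT with Cᵥ = R/(γ−1) = 12.47 J/(mol·K).
ΔU = 3.86 × 12.47 × (29.47 − 228.5) = -9583 J.
Work done by the gas = −ΔU = 9583 J.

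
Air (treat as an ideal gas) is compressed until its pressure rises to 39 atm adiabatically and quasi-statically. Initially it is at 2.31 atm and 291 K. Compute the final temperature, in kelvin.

Along an adiabat T P^((1−γ)/γ) is constant, so T₂ = T₁ (P₂/P₁)^((γ−1)/γ).
For a diatomic ideal gas γ = 7/5, so (γ−1)/γ = 2/7.
T₂ = 291 × (39/2.31)^(2/7) = 652.5 K.

T₂ ≈ 653 K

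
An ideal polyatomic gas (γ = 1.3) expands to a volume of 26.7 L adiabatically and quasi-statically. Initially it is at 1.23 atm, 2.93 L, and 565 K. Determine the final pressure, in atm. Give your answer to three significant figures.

P₂ ≈ 0.0696 atm

Since PV^γ is constant along a reversible adiabat, P₂ = P₁ (V₁/V₂)^γ.
P₂ = 1.23 × (2.93/26.7)^(1.3) = 0.06956 atm.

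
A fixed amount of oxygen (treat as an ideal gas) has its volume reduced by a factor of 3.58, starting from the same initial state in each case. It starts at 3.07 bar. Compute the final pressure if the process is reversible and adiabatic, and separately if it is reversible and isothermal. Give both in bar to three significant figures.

For a diatomic ideal gas γ = 7/5.
Isothermal: P₂ = P₁(V₁/V₂) = 3.07×3.58 = 10.99 bar.
Adiabatic: P₂ = P₁(V₁/V₂)^γ = 3.07×3.58^(7/5) = 18.31 bar.

adiabatic: 18.3 bar; isothermal: 11.0 bar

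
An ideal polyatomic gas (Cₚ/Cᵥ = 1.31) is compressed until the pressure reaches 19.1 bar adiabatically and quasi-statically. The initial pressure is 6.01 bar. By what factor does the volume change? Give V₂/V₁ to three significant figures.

V₂/V₁ ≈ 0.414

From PV^γ = const, V₂/V₁ = (P₁/P₂)^(1/γ).
V₂/V₁ = (6.01/19.1)^(0.763) = 0.4137.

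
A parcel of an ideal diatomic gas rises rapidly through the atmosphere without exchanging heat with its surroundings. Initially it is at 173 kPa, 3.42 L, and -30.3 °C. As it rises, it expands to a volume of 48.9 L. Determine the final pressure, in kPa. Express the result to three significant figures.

Since PV^γ is constant along a reversible adiabat, P₂ = P₁ (V₁/V₂)^γ.
γ = 7/5 for a diatomic ideal gas.
P₂ = 173 × (3.42/48.9)^(7/5) = 4.175 kPa.

P₂ ≈ 4.17 kPa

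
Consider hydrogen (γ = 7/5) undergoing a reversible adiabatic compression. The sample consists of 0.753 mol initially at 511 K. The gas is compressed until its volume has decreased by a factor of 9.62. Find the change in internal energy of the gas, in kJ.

For a reversible adiabat TV^(γ−1) is constant, so T₂ = T₁ (V₁/V₂)^(γ−1).
T₂ = 511 × 9.62^(2/5) = 1264 K.
Q = 0, so ΔU = W_on_gas = nCᵥΔT with Cᵥ = R/(γ−1) = 20.79 J/(mol·K).
ΔU = 0.753 × 20.79 × (1264 − 511) = 11780 J.

ΔU ≈ 11.8 kJ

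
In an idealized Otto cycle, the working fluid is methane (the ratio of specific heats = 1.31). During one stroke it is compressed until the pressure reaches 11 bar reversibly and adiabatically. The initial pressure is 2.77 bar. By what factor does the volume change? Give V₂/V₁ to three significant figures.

V₂/V₁ ≈ 0.349

From PV^γ = const, V₂/V₁ = (P₁/P₂)^(1/γ).
V₂/V₁ = (2.77/11)^(0.763) = 0.349.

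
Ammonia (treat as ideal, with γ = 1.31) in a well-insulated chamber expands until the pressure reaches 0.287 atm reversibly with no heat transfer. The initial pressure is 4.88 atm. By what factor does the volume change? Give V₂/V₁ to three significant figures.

V₂/V₁ ≈ 8.70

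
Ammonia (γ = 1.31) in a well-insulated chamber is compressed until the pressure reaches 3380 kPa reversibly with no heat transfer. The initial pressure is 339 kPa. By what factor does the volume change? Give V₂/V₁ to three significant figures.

V₂/V₁ ≈ 0.173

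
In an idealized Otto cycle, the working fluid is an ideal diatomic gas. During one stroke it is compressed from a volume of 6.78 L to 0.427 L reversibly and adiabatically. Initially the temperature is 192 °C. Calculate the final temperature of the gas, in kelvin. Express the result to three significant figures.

For a reversible adiabat TV^(γ−1) is constant, so T₂ = T₁ (V₁/V₂)^(γ−1).
For a diatomic ideal gas γ = 7/5, so γ−1 = 2/5.
T₁ = 192 °C = 465.1 K.
T₂ = 465.1 × (6.78/0.427)^(2/5) = 1406 K.

T₂ ≈ 1410 K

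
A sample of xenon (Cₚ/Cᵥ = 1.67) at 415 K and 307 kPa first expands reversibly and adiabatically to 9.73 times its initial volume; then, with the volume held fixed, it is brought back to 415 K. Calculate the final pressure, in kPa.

Adiabatic step (PV^γ = const): P₂ = 307×(1/9.73)^(1.67) = 6.871 kPa; T₂ = 415×(1/9.73)^(0.67) = 90.37 K.
Isochoric: P₃ = P₂(T₃/T₂) = 6.871 × (415/90.37) = 31.55 kPa.

P₃ ≈ 31.6 kPa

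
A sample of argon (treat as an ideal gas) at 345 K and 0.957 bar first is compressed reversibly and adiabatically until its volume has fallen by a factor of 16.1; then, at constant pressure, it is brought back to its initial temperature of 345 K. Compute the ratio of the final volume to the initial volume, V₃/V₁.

For a monatomic ideal gas γ = 5/3.
Adiabatic step: V₂/V₁ = 0.06211; T₂ = T₁·16.1^(2/3) = 2200 K.
Isobaric step: V₃/V₂ = T₃/T₂ = 345/2200.
V₃/V₁ = (V₂/V₁)(V₃/V₂) = 0.06211 × (345/2200) = 0.009741.

V₃/V₁ ≈ 0.00974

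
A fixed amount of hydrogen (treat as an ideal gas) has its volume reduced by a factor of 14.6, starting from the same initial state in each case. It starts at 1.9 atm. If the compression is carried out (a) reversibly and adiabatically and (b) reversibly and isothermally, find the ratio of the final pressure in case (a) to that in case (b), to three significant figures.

For a diatomic ideal gas γ = 7/5.
Isothermal: P_b = P₁(V₁/V₂) = 1.9×14.6.
Adiabatic: P_a = P₁(V₁/V₂)^γ = 1.9×14.6^(7/5).
P_a/P_b = (V₁/V₂)^(γ−1) = 14.6^(2/5) = 2.922.

P_adiabatic / P_isothermal ≈ 2.92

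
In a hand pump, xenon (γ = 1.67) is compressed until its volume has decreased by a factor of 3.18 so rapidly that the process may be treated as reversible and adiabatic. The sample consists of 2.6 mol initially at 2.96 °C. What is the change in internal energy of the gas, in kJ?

ΔU ≈ 10.4 kJ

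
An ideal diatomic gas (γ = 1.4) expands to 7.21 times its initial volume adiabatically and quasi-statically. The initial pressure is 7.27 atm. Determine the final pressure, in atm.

P₂ ≈ 0.458 atm

Since PV^γ is constant along a reversible adiabat, P₂ = P₁ (V₁/V₂)^γ.
P₂ = 7.27 × (1/7.21)^(1.4) = 0.4575 atm.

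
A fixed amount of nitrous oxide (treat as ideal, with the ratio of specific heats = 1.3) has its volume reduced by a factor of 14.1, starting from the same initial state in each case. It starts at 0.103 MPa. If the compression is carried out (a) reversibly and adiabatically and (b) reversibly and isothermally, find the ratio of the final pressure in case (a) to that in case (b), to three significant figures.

P_adiabatic / P_isothermal ≈ 2.21

Isothermal: P_b = P₁(V₁/V₂) = 0.103×14.1.
Adiabatic: P_a = P₁(V₁/V₂)^γ = 0.103×14.1^(1.3).
P_a/P_b = (V₁/V₂)^(γ−1) = 14.1^(0.3) = 2.212.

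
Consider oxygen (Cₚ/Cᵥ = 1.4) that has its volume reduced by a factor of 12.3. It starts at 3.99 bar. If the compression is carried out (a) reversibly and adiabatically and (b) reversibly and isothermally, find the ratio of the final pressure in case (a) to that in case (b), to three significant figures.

Isothermal: P_b = P₁(V₁/V₂) = 3.99×12.3.
Adiabatic: P_a = P₁(V₁/V₂)^γ = 3.99×12.3^(1.4).
P_a/P_b = (V₁/V₂)^(γ−1) = 12.3^(0.4) = 2.729.

P_adiabatic / P_isothermal ≈ 2.73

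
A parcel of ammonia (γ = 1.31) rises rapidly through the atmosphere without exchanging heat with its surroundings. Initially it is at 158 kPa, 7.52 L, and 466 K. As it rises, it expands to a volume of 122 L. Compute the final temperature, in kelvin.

T₂ ≈ 196 K

Adiabatic: T₁V₁^(γ−1) = T₂V₂^(γ−1) ⇒ T₂ = T₁ (V₁/V₂)^(γ−1).
T₂ = 466 × (7.52/122)^(0.31) = 196.4 K.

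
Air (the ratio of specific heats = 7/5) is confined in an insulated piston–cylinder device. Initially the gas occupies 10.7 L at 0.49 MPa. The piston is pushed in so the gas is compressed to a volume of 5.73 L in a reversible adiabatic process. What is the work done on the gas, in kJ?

P₂ = P₁(V₁/V₂)^γ = 0.49×(10.7/5.73)^(7/5) = 1.175 MPa.
For a reversible adiabat, W_by_gas = (P₁V₁ − P₂V₂)/(γ−1).
W_by = (490000×0.0107 − 1.175×10^6×0.00573) / (2/5) = -3720 J.
W_on_gas = −W_by = 3720 J.

W ≈ 3.72 kJ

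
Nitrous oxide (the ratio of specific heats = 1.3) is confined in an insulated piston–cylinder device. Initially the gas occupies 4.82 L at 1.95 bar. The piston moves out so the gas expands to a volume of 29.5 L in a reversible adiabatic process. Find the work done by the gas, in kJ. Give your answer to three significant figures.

P₂ = P₁(V₁/V₂)^γ = 1.95×(4.82/29.5)^(1.3) = 0.185 bar.
For a reversible adiabat, W_by_gas = (P₁V₁ − P₂V₂)/(γ−1).
W_by = (195000×0.00482 − 18500×0.0295) / (0.3) = 1314 J.

W ≈ 1.31 kJ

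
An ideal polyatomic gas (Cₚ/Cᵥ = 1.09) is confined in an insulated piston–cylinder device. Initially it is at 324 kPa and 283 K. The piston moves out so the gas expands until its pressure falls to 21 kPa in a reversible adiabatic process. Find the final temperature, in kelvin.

Along an adiabat T P^((1−γ)/γ) is constant, so T₂ = T₁ (P₂/P₁)^((γ−1)/γ).
T₂ = 283 × (21/324)^(0.0826) = 225.8 K.

T₂ ≈ 226 K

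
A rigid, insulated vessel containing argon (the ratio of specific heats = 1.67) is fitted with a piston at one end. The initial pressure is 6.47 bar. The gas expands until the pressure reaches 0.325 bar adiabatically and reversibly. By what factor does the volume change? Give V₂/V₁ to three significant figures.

V₂/V₁ ≈ 6.00

From PV^γ = const, V₂/V₁ = (P₁/P₂)^(1/γ).
V₂/V₁ = (6.47/0.325)^(0.599) = 5.996.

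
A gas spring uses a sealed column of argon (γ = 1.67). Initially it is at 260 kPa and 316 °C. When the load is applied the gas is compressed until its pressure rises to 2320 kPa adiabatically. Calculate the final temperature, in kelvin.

T₂ ≈ 1420 K

Along an adiabat T P^((1−γ)/γ) is constant, so T₂ = T₁ (P₂/P₁)^((γ−1)/γ).
T₁ = 316 °C = 589.1 K.
T₂ = 589.1 × (2320/260)^(0.401) = 1418 K.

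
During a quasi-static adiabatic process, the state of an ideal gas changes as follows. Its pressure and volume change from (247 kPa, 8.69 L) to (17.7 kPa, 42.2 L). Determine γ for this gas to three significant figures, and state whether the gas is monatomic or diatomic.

γ ≈ 1.67; monatomic

PV^γ = const ⇒ γ = ln(P₂/P₁) / ln(V₁/V₂).
γ = ln(17.7/247) / ln(8.69/42.2) = 1.668.
γ ≈ 1.67 is close to 5/3, so the gas is monatomic.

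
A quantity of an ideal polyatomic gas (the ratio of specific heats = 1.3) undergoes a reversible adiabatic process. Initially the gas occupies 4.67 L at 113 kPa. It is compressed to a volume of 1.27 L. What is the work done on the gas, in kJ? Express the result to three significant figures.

W ≈ 0.841 kJ

P₂ = P₁(V₁/V₂)^γ = 113×(4.67/1.27)^(1.3) = 614.1 kPa.
For a reversible adiabat, W_by_gas = (P₁V₁ − P₂V₂)/(γ−1).
W_by = (113000×0.00467 − 614100×0.00127) / (0.3) = -840.7 J.
W_on_gas = −W_by = 840.7 J.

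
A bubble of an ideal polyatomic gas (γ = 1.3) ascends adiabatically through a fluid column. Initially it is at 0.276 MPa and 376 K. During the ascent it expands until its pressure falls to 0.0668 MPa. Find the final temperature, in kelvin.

T₂ ≈ 271 K

Adiabatic: T₂/T₁ = (P₂/P₁)^((γ−1)/γ).
T₂ = 376 × (0.0668/0.276)^(0.231) = 271 K.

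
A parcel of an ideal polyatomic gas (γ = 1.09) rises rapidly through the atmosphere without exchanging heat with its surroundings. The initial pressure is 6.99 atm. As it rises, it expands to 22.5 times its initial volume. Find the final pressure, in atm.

Adiabatic: P₁V₁^γ = P₂V₂^γ ⇒ P₂ = P₁ (V₁/V₂)^γ.
P₂ = 6.99 × (1/22.5)^(1.09) = 0.2347 atm.

P₂ ≈ 0.235 atm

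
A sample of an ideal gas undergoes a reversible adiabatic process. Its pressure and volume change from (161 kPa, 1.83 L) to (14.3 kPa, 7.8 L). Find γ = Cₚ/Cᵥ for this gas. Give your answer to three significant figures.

γ ≈ 1.67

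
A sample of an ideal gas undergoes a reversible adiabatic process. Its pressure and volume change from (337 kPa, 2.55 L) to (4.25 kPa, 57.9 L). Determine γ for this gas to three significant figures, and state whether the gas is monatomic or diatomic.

PV^γ = const ⇒ γ = ln(P₂/P₁) / ln(V₁/V₂).
γ = ln(4.25/337) / ln(2.55/57.9) = 1.4.
γ ≈ 1.40 is close to 7/5, so the gas is diatomic.

γ ≈ 1.40; diatomic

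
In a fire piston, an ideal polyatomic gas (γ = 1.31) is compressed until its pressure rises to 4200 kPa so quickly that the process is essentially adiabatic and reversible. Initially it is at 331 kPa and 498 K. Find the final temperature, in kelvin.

T₂ ≈ 909 K

Adiabatic: T₂/T₁ = (P₂/P₁)^((γ−1)/γ).
T₂ = 498 × (4200/331)^(0.237) = 908.5 K.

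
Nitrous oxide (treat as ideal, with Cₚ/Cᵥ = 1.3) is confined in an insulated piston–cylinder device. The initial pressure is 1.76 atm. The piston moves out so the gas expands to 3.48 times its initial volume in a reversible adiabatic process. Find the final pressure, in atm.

P₂ ≈ 0.348 atm

Adiabatic: P₁V₁^γ = P₂V₂^γ ⇒ P₂ = P₁ (V₁/V₂)^γ.
P₂ = 1.76 × (1/3.48)^(1.3) = 0.3479 atm.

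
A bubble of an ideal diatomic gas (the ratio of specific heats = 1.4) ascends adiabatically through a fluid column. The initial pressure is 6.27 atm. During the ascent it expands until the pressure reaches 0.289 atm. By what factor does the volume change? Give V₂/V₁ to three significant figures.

From PV^γ = const, V₂/V₁ = (P₁/P₂)^(1/γ).
V₂/V₁ = (6.27/0.289)^(0.714) = 9.006.

V₂/V₁ ≈ 9.01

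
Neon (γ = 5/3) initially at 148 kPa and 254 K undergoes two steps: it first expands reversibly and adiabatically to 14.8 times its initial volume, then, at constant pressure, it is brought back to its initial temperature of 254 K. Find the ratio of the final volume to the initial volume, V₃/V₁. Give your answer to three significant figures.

V₃/V₁ ≈ 89.2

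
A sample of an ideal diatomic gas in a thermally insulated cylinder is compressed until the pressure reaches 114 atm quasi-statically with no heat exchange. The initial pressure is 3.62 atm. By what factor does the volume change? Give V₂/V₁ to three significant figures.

V₂/V₁ ≈ 0.0851

From PV^γ = const, V₂/V₁ = (P₁/P₂)^(1/γ).
For a diatomic ideal gas γ = 7/5.
V₂/V₁ = (3.62/114)^(5/7) = 0.08509.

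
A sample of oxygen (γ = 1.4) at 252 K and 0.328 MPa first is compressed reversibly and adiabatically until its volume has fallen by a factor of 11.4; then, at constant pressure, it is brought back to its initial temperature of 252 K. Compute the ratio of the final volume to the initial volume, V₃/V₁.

V₃/V₁ ≈ 0.0331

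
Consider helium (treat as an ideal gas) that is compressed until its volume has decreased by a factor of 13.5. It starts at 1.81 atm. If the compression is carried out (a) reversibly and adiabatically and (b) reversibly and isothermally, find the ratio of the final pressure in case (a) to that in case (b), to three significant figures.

For a monatomic ideal gas γ = 5/3.
Isothermal: P_b = P₁(V₁/V₂) = 1.81×13.5.
Adiabatic: P_a = P₁(V₁/V₂)^γ = 1.81×13.5^(5/3).
P_a/P_b = (V₁/V₂)^(γ−1) = 13.5^(2/3) = 5.67.

P_adiabatic / P_isothermal ≈ 5.67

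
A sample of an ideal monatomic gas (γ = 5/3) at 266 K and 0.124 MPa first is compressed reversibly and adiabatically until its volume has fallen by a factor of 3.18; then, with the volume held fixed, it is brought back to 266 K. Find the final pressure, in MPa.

P₃ ≈ 0.394 MPa

Adiabatic step (PV^γ = const): P₂ = 0.124×3.18^(5/3) = 0.8527 MPa; T₂ = 266×3.18^(2/3) = 575.2 K.
Isochoric: P₃ = P₂(T₃/T₂) = 0.8527 × (266/575.2) = 0.3943 MPa.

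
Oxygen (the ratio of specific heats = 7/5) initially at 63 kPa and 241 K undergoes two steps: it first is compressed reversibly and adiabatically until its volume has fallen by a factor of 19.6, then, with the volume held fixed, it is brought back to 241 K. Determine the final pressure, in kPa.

P₃ ≈ 1230 kPa

Adiabatic step (PV^γ = const): P₂ = 63×19.6^(7/5) = 4060 kPa; T₂ = 241×19.6^(2/5) = 792.4 K.
Isochoric: P₃ = P₂(T₃/T₂) = 4060 × (241/792.4) = 1235 kPa.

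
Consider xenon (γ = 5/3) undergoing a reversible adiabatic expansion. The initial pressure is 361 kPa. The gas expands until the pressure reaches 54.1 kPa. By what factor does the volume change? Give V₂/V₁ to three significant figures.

From PV^γ = const, V₂/V₁ = (P₁/P₂)^(1/γ).
V₂/V₁ = (361/54.1)^(3/5) = 3.123.

V₂/V₁ ≈ 3.12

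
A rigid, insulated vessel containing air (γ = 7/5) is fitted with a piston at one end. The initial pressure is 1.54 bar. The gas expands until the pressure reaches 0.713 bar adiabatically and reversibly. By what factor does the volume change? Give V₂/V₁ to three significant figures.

From PV^γ = const, V₂/V₁ = (P₁/P₂)^(1/γ).
V₂/V₁ = (1.54/0.713)^(5/7) = 1.733.

V₂/V₁ ≈ 1.73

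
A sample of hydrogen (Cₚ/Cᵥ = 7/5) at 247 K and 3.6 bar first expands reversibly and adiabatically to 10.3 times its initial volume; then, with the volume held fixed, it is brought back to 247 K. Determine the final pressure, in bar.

Adiabatic step (PV^γ = const): P₂ = 3.6×(1/10.3)^(7/5) = 0.1375 bar; T₂ = 247×(1/10.3)^(2/5) = 97.18 K.
Isochoric: P₃ = P₂(T₃/T₂) = 0.1375 × (247/97.18) = 0.3495 bar.

P₃ ≈ 0.350 bar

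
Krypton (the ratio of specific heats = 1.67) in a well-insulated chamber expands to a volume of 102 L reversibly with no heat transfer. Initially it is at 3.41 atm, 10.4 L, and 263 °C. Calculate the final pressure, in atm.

Adiabatic: P₁V₁^γ = P₂V₂^γ ⇒ P₂ = P₁ (V₁/V₂)^γ.
P₂ = 3.41 × (10.4/102)^(1.67) = 0.07531 atm.

P₂ ≈ 0.0753 atm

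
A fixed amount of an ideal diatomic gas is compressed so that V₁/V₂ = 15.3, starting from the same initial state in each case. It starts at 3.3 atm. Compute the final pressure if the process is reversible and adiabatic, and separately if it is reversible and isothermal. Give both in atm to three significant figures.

adiabatic: 150 atm; isothermal: 50.5 atm

For a diatomic ideal gas γ = 7/5.
Isothermal: P₂ = P₁(V₁/V₂) = 3.3×15.3 = 50.49 atm.
Adiabatic: P₂ = P₁(V₁/V₂)^γ = 3.3×15.3^(7/5) = 150.3 atm.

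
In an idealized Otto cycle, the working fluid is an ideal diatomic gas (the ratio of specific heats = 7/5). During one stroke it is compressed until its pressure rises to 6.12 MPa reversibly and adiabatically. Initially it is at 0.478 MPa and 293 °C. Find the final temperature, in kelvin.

T₂ ≈ 1170 K

Along an adiabat T P^((1−γ)/γ) is constant, so T₂ = T₁ (P₂/P₁)^((γ−1)/γ).
T₁ = 293 °C = 566.1 K.
T₂ = 566.1 × (6.12/0.478)^(2/7) = 1173 K.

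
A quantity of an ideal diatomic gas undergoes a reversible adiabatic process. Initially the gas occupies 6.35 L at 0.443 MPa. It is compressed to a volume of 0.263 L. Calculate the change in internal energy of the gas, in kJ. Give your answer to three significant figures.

ΔU ≈ 18.1 kJ

γ = 7/5 for a diatomic ideal gas.
P₂ = P₁(V₁/V₂)^γ = 0.443×(6.35/0.263)^(7/5) = 38.23 MPa.
For a reversible adiabat, W_by_gas = (P₁V₁ − P₂V₂)/(γ−1).
W_by = (443000×0.00635 − 3.823×10^7×0.000263) / (2/5) = -18100 J.
Q = 0 ⇒ ΔU = −W_by = 18100 J.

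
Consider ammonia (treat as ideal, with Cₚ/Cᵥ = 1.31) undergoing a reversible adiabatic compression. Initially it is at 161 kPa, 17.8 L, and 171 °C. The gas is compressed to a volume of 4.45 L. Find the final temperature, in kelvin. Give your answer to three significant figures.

For a reversible adiabat TV^(γ−1) is constant, so T₂ = T₁ (V₁/V₂)^(γ−1).
T₁ = 171 °C = 444.1 K.
T₂ = 444.1 × (17.8/4.45)^(0.31) = 682.6 K.

T₂ ≈ 683 K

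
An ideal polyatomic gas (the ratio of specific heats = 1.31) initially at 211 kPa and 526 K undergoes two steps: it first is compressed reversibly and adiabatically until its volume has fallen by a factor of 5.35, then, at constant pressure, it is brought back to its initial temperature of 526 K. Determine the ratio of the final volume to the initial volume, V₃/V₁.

V₃/V₁ ≈ 0.111

Adiabatic step: V₂/V₁ = 0.1869; T₂ = T₁·5.35^(0.31) = 884.7 K.
Isobaric step: V₃/V₂ = T₃/T₂ = 526/884.7.
V₃/V₁ = (V₂/V₁)(V₃/V₂) = 0.1869 × (526/884.7) = 0.1111.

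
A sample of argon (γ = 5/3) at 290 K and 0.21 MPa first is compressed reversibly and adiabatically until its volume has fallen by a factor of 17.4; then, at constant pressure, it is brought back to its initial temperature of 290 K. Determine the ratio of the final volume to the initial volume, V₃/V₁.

V₃/V₁ ≈ 0.00856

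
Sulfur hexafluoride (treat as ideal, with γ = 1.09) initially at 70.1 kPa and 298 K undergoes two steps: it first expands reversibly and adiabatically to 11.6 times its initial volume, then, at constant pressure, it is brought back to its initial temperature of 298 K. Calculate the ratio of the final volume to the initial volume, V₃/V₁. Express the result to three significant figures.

V₃/V₁ ≈ 14.5

Adiabatic step: V₂/V₁ = 11.6; T₂ = T₁·(1/11.6)^(0.09) = 239 K.
Isobaric step: V₃/V₂ = T₃/T₂ = 298/239.
V₃/V₁ = (V₂/V₁)(V₃/V₂) = 11.6 × (298/239) = 14.46.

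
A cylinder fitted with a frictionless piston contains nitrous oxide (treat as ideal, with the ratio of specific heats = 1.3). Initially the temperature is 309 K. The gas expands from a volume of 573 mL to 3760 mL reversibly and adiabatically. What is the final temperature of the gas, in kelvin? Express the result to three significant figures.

T₂ ≈ 176 K

Adiabatic: T₁V₁^(γ−1) = T₂V₂^(γ−1) ⇒ T₂ = T₁ (V₁/V₂)^(γ−1).
T₂ = 309 × (573/3760)^(0.3) = 175.7 K.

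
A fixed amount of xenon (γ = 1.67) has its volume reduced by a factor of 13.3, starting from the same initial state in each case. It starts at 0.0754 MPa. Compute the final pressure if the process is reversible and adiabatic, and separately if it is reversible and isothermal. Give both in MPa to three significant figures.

Isothermal: P₂ = P₁(V₁/V₂) = 0.0754×13.3 = 1.003 MPa.
Adiabatic: P₂ = P₁(V₁/V₂)^γ = 0.0754×13.3^(1.67) = 5.678 MPa.

adiabatic: 5.68 MPa; isothermal: 1.00 MPa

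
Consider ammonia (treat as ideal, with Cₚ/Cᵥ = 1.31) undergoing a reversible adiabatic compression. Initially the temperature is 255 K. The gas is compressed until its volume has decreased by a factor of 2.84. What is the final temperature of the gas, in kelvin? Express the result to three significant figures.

Adiabatic: T₁V₁^(γ−1) = T₂V₂^(γ−1) ⇒ T₂ = T₁ (V₁/V₂)^(γ−1).
T₂ = 255 × 2.84^(0.31) = 352.4 K.

T₂ ≈ 352 K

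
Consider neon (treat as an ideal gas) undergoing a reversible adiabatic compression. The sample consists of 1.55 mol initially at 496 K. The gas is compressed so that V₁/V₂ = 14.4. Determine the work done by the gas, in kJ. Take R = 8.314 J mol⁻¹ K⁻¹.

For a reversible adiabat TV^(γ−1) is constant, so T₂ = T₁ (V₁/V₂)^(γ−1).
γ = 5/3 for a monatomic ideal gas, so γ−1 = 2/3.
T₂ = 496 × 14.4^(2/3) = 2936 K.
Q = 0, so ΔU = W_on_gas = nCᵥΔT with Cᵥ = R/(γ−1) = 12.47 J/(mol·K).
ΔU = 1.55 × 12.47 × (2936 − 496) = 47160 J.
Work done by the gas = −ΔU = -47160 J.

W ≈ -47.2 kJ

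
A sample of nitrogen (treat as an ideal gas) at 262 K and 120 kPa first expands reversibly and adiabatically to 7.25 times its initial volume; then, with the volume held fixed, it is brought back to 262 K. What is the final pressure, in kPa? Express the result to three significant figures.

For a diatomic ideal gas γ = 7/5.
Adiabatic step (PV^γ = const): P₂ = 120×(1/7.25)^(7/5) = 7.494 kPa; T₂ = 262×(1/7.25)^(2/5) = 118.6 K.
Isochoric: P₃ = P₂(T₃/T₂) = 7.494 × (262/118.6) = 16.55 kPa.

P₃ ≈ 16.6 kPa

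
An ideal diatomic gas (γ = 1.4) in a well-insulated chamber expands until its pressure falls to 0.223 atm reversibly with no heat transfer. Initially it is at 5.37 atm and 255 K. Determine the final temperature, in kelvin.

T₂ ≈ 103 K

Adiabatic: T₂/T₁ = (P₂/P₁)^((γ−1)/γ).
T₂ = 255 × (0.223/5.37)^(0.286) = 102.7 K.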